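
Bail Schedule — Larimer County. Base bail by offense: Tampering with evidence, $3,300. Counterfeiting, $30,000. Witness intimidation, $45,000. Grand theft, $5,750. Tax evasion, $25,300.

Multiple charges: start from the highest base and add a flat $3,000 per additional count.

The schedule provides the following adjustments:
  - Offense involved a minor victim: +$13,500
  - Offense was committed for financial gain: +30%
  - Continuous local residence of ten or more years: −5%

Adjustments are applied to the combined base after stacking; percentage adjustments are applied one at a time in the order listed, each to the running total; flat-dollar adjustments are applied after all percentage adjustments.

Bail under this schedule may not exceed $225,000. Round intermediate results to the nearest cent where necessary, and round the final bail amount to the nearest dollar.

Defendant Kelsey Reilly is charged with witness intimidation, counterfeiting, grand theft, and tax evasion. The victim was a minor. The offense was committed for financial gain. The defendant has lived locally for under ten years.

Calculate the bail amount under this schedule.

$83,700

Base amounts from the schedule: witness intimidation $45,000; counterfeiting $30,000; grand theft $5,750; tax evasion $25,300.
Stacking rule: highest base plus $3,000 per additional charge. Highest is witness intimidation at $45,000; 3 additional charges → +$9,000. Combined base = $54,000.
Offense was committed for financial gain (+30%): $54,000 × 1.3 = $70,200.
Offense involved a minor victim (+$13,500 flat): $70,200 + $13,500 = $83,700.
$83,700 is within the $225,000 maximum.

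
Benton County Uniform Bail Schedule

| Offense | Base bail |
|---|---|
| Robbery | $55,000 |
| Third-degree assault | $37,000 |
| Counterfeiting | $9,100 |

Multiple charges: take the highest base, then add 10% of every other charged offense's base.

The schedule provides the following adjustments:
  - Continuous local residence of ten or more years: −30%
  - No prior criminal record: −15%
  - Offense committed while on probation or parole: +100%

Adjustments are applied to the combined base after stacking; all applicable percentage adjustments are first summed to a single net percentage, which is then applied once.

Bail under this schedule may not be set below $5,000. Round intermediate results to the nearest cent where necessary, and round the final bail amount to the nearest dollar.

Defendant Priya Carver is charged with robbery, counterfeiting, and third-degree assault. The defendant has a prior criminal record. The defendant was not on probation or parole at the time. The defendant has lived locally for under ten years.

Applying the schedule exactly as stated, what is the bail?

$59,610

Base amounts from the schedule: robbery $55,000; counterfeiting $9,100; third-degree assault $37,000.
Stacking rule: highest base plus 10% of each additional charge. Highest is robbery at $55,000. Additional: $9,100 × 10% = $910; $37,000 × 10% = $3,700. Combined base = $55,000 + $4,610 = $59,610.
No adjustment factors apply to this defendant.
$59,610 is at or above the $5,000 minimum.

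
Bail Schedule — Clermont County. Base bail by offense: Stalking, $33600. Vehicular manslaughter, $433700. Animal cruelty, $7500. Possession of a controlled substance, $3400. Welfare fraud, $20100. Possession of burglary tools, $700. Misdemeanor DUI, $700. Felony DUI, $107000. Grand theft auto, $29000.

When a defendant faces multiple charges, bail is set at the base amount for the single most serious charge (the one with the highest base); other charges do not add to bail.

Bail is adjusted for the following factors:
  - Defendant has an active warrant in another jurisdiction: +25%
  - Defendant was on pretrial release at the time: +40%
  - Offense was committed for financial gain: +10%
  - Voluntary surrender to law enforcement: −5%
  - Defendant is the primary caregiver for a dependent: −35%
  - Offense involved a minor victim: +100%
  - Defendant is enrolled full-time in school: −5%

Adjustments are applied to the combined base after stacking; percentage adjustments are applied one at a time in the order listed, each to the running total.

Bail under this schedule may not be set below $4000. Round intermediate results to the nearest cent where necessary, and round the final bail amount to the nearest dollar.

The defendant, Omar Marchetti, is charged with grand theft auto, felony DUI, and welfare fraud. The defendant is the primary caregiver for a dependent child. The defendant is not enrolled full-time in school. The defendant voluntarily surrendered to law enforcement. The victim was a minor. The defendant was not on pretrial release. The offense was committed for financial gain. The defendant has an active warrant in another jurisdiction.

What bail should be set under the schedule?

$181699

Base amounts from the schedule: grand theft auto $29000; felony DUI $107000; welfare fraud $20100.
Stacking rule: use the highest base only. Highest is felony DUI at $107000. Combined base = $107000.
Defendant has an active warrant in another jurisdiction (+25%): $107000 × 1.25 = $133750.
Offense was committed for financial gain (+10%): $133750 × 1.1 = $147125.
Voluntary surrender to law enforcement (−5%): $147125 × 0.95 = $139768.75.
Defendant is the primary caregiver for a dependent (−35%): $139768.75 × 0.65 = $90849.69.
Offense involved a minor victim (+100%): $90849.69 × 2 = $181699.38.
$181699.38 is at or above the $4000 minimum.
Rounded to the nearest dollar: $181699.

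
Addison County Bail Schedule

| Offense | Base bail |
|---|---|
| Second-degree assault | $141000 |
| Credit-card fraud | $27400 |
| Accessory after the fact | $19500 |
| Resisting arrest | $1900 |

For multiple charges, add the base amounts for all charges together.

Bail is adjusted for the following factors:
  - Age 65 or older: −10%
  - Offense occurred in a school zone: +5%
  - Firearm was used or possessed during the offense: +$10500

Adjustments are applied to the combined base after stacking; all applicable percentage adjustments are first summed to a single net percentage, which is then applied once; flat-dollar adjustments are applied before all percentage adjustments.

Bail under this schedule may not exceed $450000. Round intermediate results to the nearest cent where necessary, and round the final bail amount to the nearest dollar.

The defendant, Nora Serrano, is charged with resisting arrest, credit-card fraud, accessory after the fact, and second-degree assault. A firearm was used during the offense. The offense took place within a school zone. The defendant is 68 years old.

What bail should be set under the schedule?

Base amounts from the schedule: resisting arrest $1900; credit-card fraud $27400; accessory after the fact $19500; second-degree assault $141000.
Stacking rule: sum of all bases. $1900 + $27400 + $19500 + $141000 = $189800.
Firearm was used or possessed during the offense (+$10500 flat): $189800 + $10500 = $200300.
Net percentage adjustment: −10% +5% = −5%. $200300 × 0.95 = $190285.
$190285 is within the $450000 maximum.

$190285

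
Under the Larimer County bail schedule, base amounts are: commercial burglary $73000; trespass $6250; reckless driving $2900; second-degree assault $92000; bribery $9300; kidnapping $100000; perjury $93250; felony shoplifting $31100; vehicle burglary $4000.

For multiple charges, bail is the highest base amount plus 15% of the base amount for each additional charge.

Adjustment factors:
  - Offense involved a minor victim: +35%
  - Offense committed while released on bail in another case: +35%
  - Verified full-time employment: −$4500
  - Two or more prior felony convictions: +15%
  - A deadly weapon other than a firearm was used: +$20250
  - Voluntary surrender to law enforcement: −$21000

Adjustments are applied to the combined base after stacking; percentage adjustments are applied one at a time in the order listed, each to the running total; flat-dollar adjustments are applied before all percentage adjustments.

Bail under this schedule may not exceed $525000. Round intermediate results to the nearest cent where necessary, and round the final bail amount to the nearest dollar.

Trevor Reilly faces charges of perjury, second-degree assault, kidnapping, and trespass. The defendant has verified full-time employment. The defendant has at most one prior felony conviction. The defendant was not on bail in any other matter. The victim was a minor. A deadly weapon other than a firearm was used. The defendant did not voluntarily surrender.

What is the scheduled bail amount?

$195041

Base amounts from the schedule: perjury $93250; second-degree assault $92000; kidnapping $100000; trespass $6250.
Stacking rule: highest base plus 15% of each additional charge. Highest is kidnapping at $100000. Additional: $93250 × 15% = $13987.50; $92000 × 15% = $13800; $6250 × 15% = $937.50. Combined base = $100000 + $28725 = $128725.
Verified full-time employment (−$4500 flat): $128725 − $4500 = $124225.
A deadly weapon other than a firearm was used (+$20250 flat): $124225 + $20250 = $144475.
Offense involved a minor victim (+35%): $144475 × 1.35 = $195041.25.
$195041.25 is within the $525000 maximum.
Rounded to the nearest dollar: $195041.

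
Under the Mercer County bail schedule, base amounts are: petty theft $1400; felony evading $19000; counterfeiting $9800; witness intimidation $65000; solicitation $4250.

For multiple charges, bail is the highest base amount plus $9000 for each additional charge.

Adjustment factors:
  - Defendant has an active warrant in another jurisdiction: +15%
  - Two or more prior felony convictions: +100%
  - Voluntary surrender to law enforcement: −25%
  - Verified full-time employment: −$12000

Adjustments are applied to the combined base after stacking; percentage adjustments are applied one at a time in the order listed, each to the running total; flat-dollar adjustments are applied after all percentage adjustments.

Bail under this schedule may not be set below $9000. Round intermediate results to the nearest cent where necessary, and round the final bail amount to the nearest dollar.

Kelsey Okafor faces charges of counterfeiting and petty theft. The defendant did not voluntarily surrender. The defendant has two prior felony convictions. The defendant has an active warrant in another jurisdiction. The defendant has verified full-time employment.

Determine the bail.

$31240

Base amounts from the schedule: counterfeiting $9800; petty theft $1400.
Stacking rule: highest base plus $9000 per additional charge. Highest is counterfeiting at $9800; 1 additional charge → +$9000. Combined base = $18800.
Defendant has an active warrant in another jurisdiction (+15%): $18800 × 1.15 = $21620.
Two or more prior felony convictions (+100%): $21620 × 2 = $43240.
Verified full-time employment (−$12000 flat): $43240 − $12000 = $31240.
$31240 is at or above the $9000 minimum.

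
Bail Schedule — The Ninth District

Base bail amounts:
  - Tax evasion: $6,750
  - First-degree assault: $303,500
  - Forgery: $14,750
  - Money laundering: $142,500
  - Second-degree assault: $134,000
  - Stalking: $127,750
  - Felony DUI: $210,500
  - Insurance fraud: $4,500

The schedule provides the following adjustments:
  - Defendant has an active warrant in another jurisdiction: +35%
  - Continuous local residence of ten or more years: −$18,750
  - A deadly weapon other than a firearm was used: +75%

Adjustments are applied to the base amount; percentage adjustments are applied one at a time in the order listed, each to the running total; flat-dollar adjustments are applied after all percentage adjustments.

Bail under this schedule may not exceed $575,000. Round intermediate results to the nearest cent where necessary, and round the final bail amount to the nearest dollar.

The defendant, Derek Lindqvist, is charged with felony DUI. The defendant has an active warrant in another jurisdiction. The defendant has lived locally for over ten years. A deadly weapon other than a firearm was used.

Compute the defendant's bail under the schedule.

$478,556

Base amounts from the schedule: felony DUI $210,500.
Single charge. Combined base = $210,500.
Defendant has an active warrant in another jurisdiction (+35%): $210,500 × 1.35 = $284,175.
A deadly weapon other than a firearm was used (+75%): $284,175 × 1.75 = $497,306.25.
Continuous local residence of ten or more years (−$18,750 flat): $497,306.25 − $18,750 = $478,556.25.
$478,556.25 is within the $575,000 maximum.
Rounded to the nearest dollar: $478,556.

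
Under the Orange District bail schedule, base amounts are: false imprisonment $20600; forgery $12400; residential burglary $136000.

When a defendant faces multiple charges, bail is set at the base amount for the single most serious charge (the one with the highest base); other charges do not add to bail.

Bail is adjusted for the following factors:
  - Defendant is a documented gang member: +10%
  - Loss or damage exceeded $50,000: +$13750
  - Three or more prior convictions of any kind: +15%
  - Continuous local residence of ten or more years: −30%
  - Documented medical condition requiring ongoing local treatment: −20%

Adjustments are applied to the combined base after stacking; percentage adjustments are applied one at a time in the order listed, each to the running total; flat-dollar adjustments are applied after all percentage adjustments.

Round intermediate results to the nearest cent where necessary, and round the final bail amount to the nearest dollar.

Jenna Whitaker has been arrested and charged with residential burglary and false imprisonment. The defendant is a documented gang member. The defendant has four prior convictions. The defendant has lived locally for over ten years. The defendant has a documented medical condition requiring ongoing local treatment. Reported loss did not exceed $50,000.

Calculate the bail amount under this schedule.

Base amounts from the schedule: residential burglary $136000; false imprisonment $20600.
Stacking rule: use the highest base only. Highest is residential burglary at $136000. Combined base = $136000.
Defendant is a documented gang member (+10%): $136000 × 1.1 = $149600.
Three or more prior convictions of any kind (+15%): $149600 × 1.15 = $172040.
Continuous local residence of ten or more years (−30%): $172040 × 0.7 = $120428.
Documented medical condition requiring ongoing local treatment (−20%): $120428 × 0.8 = $96342.40.
Rounded to the nearest dollar: $96342.

$96342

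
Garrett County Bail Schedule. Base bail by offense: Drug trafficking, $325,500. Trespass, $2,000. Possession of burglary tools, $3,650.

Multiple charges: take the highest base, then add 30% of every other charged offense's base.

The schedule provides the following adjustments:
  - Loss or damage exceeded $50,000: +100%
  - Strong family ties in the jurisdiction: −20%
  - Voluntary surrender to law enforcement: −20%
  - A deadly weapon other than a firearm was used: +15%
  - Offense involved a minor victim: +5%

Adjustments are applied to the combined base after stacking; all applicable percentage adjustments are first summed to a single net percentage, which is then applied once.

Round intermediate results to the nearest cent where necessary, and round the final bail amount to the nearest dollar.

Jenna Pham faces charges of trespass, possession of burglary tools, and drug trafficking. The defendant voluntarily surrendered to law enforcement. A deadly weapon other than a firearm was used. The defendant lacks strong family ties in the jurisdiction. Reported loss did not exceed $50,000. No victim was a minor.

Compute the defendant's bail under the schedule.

Base amounts from the schedule: trespass $2,000; possession of burglary tools $3,650; drug trafficking $325,500.
Stacking rule: highest base plus 30% of each additional charge. Highest is drug trafficking at $325,500. Additional: $2,000 × 30% = $600; $3,650 × 30% = $1,095. Combined base = $325,500 + $1,695 = $327,195.
Net percentage adjustment: −20% +15% = −5%. $327,195 × 0.95 = $310,835.25.
Rounded to the nearest dollar: $310,835.

$310,835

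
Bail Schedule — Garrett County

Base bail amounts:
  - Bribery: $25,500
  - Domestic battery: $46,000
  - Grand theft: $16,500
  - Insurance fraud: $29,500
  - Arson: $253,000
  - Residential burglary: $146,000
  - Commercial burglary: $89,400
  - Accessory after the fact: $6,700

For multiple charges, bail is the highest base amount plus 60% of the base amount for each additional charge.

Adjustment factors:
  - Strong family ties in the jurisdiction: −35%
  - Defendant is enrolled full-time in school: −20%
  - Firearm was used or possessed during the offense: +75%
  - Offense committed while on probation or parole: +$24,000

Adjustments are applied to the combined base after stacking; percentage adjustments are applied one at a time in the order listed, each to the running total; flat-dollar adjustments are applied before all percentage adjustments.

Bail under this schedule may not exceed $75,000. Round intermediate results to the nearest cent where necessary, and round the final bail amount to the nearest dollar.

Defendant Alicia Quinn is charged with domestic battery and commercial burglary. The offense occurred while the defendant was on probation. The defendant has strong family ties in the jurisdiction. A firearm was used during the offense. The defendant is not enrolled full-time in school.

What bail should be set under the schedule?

$75,000

Base amounts from the schedule: domestic battery $46,000; commercial burglary $89,400.
Stacking rule: highest base plus 60% of each additional charge. Highest is commercial burglary at $89,400. Additional: $46,000 × 60% = $27,600. Combined base = $89,400 + $27,600 = $117,000.
Offense committed while on probation or parole (+$24,000 flat): $117,000 + $24,000 = $141,000.
Strong family ties in the jurisdiction (−35%): $141,000 × 0.65 = $91,650.
Firearm was used or possessed during the offense (+75%): $91,650 × 1.75 = $160,387.50.
Result $160,387.50 exceeds the maximum of $75,000; bail is capped at $75,000.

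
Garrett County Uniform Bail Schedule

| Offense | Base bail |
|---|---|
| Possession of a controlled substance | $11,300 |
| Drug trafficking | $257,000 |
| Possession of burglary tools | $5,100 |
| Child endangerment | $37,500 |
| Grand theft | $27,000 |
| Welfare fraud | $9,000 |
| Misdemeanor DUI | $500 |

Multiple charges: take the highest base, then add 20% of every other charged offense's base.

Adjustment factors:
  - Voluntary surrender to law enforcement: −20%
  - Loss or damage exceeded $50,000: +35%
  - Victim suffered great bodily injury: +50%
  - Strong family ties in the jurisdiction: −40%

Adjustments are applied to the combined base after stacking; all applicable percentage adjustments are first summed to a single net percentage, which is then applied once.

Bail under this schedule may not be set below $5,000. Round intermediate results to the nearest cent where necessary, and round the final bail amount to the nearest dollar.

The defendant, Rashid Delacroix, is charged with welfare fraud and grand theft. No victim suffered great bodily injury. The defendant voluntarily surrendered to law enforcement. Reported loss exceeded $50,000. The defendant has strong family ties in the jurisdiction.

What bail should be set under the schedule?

Base amounts from the schedule: welfare fraud $9,000; grand theft $27,000.
Stacking rule: highest base plus 20% of each additional charge. Highest is grand theft at $27,000. Additional: $9,000 × 20% = $1,800. Combined base = $27,000 + $1,800 = $28,800.
Net percentage adjustment: −20% +35% −40% = −25%. $28,800 × 0.75 = $21,600.
$21,600 is at or above the $5,000 minimum.

$21,600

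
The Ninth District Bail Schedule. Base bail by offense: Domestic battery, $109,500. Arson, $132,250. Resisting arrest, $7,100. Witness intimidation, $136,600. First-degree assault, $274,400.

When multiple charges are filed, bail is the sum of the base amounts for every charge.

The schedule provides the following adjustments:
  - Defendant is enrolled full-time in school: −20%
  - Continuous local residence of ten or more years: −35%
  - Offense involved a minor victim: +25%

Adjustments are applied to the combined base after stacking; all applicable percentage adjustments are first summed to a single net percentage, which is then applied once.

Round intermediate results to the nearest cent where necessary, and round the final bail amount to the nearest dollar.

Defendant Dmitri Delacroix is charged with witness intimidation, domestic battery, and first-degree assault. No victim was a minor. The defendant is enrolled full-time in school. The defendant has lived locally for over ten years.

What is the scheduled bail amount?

Base amounts from the schedule: witness intimidation $136,600; domestic battery $109,500; first-degree assault $274,400.
Stacking rule: sum of all bases. $136,600 + $109,500 + $274,400 = $520,500.
Net percentage adjustment: −20% −35% = −55%. $520,500 × 0.45 = $234,225.

$234,225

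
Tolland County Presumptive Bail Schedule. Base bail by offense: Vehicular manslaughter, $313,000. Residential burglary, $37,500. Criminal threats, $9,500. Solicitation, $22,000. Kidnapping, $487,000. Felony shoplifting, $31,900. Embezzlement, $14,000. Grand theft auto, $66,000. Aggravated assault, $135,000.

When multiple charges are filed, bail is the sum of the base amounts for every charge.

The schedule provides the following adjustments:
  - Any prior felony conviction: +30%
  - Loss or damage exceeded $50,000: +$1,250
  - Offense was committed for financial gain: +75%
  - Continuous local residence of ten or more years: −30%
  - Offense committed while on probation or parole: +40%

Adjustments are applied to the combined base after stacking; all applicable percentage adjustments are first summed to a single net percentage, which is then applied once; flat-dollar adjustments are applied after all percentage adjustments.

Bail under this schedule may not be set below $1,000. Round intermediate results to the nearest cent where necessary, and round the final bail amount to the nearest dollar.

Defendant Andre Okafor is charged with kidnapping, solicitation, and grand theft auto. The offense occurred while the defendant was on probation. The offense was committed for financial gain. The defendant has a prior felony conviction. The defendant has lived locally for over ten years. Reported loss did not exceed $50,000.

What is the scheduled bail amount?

Base amounts from the schedule: kidnapping $487,000; solicitation $22,000; grand theft auto $66,000.
Stacking rule: sum of all bases. $487,000 + $22,000 + $66,000 = $575,000.
Net percentage adjustment: +30% +75% −30% +40% = +115%. $575,000 × 2.15 = $1,236,250.
$1,236,250 is at or above the $1,000 minimum.

$1,236,250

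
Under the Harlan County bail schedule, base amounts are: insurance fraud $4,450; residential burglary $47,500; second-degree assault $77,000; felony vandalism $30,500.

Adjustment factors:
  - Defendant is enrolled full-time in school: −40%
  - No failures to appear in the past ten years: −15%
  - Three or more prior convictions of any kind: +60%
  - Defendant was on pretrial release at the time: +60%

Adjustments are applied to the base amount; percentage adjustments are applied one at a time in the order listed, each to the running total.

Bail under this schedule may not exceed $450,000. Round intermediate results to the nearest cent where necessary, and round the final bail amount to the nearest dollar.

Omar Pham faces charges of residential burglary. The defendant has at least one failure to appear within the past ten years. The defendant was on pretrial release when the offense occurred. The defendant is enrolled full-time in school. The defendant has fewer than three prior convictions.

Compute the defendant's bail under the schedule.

$45,600

Base amounts from the schedule: residential burglary $47,500.
Single charge. Combined base = $47,500.
Defendant is enrolled full-time in school (−40%): $47,500 × 0.6 = $28,500.
Defendant was on pretrial release at the time (+60%): $28,500 × 1.6 = $45,600.
$45,600 is within the $450,000 maximum.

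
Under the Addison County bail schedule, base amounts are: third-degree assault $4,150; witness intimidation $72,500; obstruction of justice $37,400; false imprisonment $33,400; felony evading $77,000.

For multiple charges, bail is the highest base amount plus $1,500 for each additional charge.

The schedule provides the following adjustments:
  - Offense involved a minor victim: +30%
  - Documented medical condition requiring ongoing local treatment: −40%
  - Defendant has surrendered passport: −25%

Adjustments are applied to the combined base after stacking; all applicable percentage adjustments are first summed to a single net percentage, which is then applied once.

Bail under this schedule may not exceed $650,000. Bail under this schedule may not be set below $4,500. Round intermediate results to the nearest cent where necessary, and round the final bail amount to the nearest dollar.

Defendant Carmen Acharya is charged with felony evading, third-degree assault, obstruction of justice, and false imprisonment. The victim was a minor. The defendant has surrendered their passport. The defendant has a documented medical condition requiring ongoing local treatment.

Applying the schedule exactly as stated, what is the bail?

$52,975

Base amounts from the schedule: felony evading $77,000; third-degree assault $4,150; obstruction of justice $37,400; false imprisonment $33,400.
Stacking rule: highest base plus $1,500 per additional charge. Highest is felony evading at $77,000; 3 additional charges → +$4,500. Combined base = $81,500.
Net percentage adjustment: +30% −40% −25% = −35%. $81,500 × 0.65 = $52,975.
$52,975 is within the $650,000 maximum.
$52,975 is at or above the $4,500 minimum.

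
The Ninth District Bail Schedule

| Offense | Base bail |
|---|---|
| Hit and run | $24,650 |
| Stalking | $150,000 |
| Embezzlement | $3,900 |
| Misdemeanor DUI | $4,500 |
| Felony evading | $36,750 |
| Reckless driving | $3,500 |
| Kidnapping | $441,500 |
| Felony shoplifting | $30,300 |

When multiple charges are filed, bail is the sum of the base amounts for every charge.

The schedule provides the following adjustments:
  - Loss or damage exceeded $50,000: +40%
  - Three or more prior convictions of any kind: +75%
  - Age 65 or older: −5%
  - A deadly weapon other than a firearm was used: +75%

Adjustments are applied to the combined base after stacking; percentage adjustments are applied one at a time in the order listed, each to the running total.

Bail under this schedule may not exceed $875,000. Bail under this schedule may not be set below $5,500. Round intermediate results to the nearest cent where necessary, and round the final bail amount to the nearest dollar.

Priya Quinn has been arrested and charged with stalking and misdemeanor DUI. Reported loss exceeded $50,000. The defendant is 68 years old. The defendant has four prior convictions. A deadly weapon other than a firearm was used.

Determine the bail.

Base amounts from the schedule: stalking $150,000; misdemeanor DUI $4,500.
Stacking rule: sum of all bases. $150,000 + $4,500 = $154,500.
Loss or damage exceeded $50,000 (+40%): $154,500 × 1.4 = $216,300.
Three or more prior convictions of any kind (+75%): $216,300 × 1.75 = $378,525.
Age 65 or older (−5%): $378,525 × 0.95 = $359,598.75.
A deadly weapon other than a firearm was used (+75%): $359,598.75 × 1.75 = $629,297.81.
$629,297.81 is within the $875,000 maximum.
$629,297.81 is at or above the $5,500 minimum.
Rounded to the nearest dollar: $629,298.

$629,298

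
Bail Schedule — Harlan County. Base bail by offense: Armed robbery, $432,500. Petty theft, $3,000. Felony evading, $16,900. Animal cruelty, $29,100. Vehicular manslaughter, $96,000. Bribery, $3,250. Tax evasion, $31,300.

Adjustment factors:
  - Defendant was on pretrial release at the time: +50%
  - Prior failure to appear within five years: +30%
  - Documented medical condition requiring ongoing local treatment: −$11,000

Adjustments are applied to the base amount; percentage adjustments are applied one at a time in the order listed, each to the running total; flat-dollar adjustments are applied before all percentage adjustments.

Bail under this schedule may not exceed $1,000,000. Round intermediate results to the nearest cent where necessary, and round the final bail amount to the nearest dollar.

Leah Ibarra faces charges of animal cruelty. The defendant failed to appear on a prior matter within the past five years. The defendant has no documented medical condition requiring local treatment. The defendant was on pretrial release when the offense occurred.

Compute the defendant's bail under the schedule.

Base amounts from the schedule: animal cruelty $29,100.
Single charge. Combined base = $29,100.
Defendant was on pretrial release at the time (+50%): $29,100 × 1.5 = $43,650.
Prior failure to appear within five years (+30%): $43,650 × 1.3 = $56,745.
$56,745 is within the $1,000,000 maximum.

$56,745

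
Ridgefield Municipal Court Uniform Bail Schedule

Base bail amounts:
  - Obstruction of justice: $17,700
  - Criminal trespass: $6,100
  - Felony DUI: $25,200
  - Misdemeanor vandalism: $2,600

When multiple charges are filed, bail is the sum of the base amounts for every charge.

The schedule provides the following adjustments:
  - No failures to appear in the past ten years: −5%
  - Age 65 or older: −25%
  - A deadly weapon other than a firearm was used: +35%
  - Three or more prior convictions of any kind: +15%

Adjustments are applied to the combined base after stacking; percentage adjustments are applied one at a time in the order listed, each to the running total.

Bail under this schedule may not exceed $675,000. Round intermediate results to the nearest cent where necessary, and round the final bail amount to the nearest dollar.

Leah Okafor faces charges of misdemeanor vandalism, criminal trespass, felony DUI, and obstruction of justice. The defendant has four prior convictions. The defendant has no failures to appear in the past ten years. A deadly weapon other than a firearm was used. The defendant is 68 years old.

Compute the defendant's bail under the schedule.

Base amounts from the schedule: misdemeanor vandalism $2,600; criminal trespass $6,100; felony DUI $25,200; obstruction of justice $17,700.
Stacking rule: sum of all bases. $2,600 + $6,100 + $25,200 + $17,700 = $51,600.
No failures to appear in the past ten years (−5%): $51,600 × 0.95 = $49,020.
Age 65 or older (−25%): $49,020 × 0.75 = $36,765.
A deadly weapon other than a firearm was used (+35%): $36,765 × 1.35 = $49,632.75.
Three or more prior convictions of any kind (+15%): $49,632.75 × 1.15 = $57,077.66.
$57,077.66 is within the $675,000 maximum.
Rounded to the nearest dollar: $57,078.

$57,078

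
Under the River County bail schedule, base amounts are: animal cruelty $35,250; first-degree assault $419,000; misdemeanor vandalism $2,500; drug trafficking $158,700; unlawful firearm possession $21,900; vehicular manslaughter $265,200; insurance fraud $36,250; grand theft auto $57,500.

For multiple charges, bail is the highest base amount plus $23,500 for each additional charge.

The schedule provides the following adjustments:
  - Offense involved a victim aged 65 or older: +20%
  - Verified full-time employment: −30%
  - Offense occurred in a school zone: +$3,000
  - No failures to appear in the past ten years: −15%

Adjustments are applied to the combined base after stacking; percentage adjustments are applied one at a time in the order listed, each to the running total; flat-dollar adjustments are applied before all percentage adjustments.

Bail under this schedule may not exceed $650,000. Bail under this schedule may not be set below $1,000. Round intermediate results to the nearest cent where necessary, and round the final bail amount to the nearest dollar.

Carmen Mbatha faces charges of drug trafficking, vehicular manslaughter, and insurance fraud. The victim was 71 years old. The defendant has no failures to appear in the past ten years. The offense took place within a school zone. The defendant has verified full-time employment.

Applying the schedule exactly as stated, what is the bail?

$225,053

Base amounts from the schedule: drug trafficking $158,700; vehicular manslaughter $265,200; insurance fraud $36,250.
Stacking rule: highest base plus $23,500 per additional charge. Highest is vehicular manslaughter at $265,200; 2 additional charges → +$47,000. Combined base = $312,200.
Offense occurred in a school zone (+$3,000 flat): $312,200 + $3,000 = $315,200.
Offense involved a victim aged 65 or older (+20%): $315,200 × 1.2 = $378,240.
Verified full-time employment (−30%): $378,240 × 0.7 = $264,768.
No failures to appear in the past ten years (−15%): $264,768 × 0.85 = $225,052.80.
$225,052.80 is within the $650,000 maximum.
$225,052.80 is at or above the $1,000 minimum.
Rounded to the nearest dollar: $225,053.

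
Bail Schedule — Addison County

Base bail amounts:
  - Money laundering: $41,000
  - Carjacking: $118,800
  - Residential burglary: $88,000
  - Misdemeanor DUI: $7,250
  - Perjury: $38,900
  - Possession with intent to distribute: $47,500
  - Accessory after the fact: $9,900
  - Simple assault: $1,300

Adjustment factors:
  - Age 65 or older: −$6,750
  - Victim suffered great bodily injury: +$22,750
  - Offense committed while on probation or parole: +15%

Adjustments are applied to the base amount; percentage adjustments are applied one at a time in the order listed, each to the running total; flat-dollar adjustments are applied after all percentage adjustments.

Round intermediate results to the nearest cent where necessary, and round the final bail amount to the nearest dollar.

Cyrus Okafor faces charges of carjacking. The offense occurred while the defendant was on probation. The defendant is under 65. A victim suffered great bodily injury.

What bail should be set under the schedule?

$159,370

Base amounts from the schedule: carjacking $118,800.
Single charge. Combined base = $118,800.
Offense committed while on probation or parole (+15%): $118,800 × 1.15 = $136,620.
Victim suffered great bodily injury (+$22,750 flat): $136,620 + $22,750 = $159,370.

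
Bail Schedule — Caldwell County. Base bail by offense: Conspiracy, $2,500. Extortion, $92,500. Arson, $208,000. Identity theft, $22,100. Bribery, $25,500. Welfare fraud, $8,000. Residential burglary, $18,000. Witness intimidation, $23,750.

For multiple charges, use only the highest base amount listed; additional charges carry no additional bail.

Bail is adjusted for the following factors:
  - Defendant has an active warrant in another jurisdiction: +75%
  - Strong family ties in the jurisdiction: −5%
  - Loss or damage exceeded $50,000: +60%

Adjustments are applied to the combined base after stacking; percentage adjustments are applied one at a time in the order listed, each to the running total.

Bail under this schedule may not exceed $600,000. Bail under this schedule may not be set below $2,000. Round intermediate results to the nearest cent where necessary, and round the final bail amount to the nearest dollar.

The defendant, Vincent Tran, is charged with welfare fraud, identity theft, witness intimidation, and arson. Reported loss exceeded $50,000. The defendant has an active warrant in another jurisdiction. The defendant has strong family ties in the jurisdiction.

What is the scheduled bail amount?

$553,280

Base amounts from the schedule: welfare fraud $8,000; identity theft $22,100; witness intimidation $23,750; arson $208,000.
Stacking rule: use the highest base only. Highest is arson at $208,000. Combined base = $208,000.
Defendant has an active warrant in another jurisdiction (+75%): $208,000 × 1.75 = $364,000.
Strong family ties in the jurisdiction (−5%): $364,000 × 0.95 = $345,800.
Loss or damage exceeded $50,000 (+60%): $345,800 × 1.6 = $553,280.
$553,280 is within the $600,000 maximum.
$553,280 is at or above the $2,000 minimum.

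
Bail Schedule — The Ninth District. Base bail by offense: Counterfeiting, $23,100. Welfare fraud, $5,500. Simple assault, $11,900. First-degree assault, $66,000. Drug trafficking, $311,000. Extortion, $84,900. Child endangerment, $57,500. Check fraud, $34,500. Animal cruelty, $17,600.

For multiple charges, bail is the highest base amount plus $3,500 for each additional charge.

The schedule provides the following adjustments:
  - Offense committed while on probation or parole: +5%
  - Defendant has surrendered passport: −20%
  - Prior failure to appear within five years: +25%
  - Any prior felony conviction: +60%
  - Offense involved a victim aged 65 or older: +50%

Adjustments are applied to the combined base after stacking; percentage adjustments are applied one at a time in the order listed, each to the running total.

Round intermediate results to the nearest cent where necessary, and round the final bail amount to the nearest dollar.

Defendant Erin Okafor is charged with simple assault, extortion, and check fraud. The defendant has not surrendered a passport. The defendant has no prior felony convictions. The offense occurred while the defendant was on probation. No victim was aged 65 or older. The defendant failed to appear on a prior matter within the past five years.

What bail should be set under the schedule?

Base amounts from the schedule: simple assault $11,900; extortion $84,900; check fraud $34,500.
Stacking rule: highest base plus $3,500 per additional charge. Highest is extortion at $84,900; 2 additional charges → +$7,000. Combined base = $91,900.
Offense committed while on probation or parole (+5%): $91,900 × 1.05 = $96,495.
Prior failure to appear within five years (+25%): $96,495 × 1.25 = $120,618.75.
Rounded to the nearest dollar: $120,619.

$120,619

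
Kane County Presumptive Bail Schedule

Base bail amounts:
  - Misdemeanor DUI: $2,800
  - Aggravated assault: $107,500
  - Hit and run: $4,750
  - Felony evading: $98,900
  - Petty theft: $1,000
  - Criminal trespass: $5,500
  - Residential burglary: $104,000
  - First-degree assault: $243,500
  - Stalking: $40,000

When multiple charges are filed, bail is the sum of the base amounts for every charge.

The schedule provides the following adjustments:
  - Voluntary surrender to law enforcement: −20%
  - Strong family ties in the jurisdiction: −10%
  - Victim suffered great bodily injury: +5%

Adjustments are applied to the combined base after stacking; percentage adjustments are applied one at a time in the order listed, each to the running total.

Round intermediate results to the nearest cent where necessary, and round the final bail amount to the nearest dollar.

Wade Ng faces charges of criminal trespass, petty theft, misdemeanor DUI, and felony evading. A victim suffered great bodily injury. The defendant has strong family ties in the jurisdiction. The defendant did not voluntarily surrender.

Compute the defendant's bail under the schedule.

$102,249

Base amounts from the schedule: criminal trespass $5,500; petty theft $1,000; misdemeanor DUI $2,800; felony evading $98,900.
Stacking rule: sum of all bases. $5,500 + $1,000 + $2,800 + $98,900 = $108,200.
Strong family ties in the jurisdiction (−10%): $108,200 × 0.9 = $97,380.
Victim suffered great bodily injury (+5%): $97,380 × 1.05 = $102,249.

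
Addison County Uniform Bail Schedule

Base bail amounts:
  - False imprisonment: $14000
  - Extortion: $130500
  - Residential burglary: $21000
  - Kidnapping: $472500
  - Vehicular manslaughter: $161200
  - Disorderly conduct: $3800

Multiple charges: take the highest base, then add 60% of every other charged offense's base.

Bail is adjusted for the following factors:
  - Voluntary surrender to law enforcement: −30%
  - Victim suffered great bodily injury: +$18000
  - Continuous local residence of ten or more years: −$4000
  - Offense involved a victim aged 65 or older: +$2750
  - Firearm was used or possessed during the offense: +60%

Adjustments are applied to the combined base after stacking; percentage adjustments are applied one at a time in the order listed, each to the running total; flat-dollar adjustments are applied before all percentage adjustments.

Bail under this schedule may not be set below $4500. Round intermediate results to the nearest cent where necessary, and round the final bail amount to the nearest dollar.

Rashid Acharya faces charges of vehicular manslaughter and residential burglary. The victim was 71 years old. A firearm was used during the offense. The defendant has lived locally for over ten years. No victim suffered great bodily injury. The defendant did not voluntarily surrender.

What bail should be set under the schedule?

Base amounts from the schedule: vehicular manslaughter $161200; residential burglary $21000.
Stacking rule: highest base plus 60% of each additional charge. Highest is vehicular manslaughter at $161200. Additional: $21000 × 60% = $12600. Combined base = $161200 + $12600 = $173800.
Continuous local residence of ten or more years (−$4000 flat): $173800 − $4000 = $169800.
Offense involved a victim aged 65 or older (+$2750 flat): $169800 + $2750 = $172550.
Firearm was used or possessed during the offense (+60%): $172550 × 1.6 = $276080.
$276080 is at or above the $4500 minimum.

$276080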